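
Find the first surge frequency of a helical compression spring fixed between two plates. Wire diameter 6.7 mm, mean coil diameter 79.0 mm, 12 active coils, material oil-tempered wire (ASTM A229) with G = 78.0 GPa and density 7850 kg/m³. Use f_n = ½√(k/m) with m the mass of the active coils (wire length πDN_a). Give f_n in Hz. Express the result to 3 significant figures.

k = Gd⁴/(8D³N_a) = (78.0×10³)(6.7⁴)/(8·79.0³·12) = 3.3208 N/mm = 3320.8 N/m
Wire length L = πDN_a = π·79.0·12 = 2978.2 mm
m = ρ·(πd²/4)·L = 7850 × 35.257×10⁻⁶ m² × 2.9782 m = 0.82427 kg
f_n = ½√(k/m) = 0.5·√(3320.8/0.82427) = 0.5·√(4028.8) = 31.736 Hz

31.7 Hz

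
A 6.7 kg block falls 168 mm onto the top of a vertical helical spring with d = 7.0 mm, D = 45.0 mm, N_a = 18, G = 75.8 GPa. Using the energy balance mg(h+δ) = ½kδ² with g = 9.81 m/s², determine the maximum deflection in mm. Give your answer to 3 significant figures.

44.9 mm

k = Gd⁴/(8D³N_a) = (75.8×10³)(7.0⁴)/(8·45.0³·18) = 13.87 N/mm
W = mg = 6.7 × 9.81 = 65.727 N
½kδ² − Wδ − Wh = 0 → δ = (W + √(W² + 2kWh))/k
δ = (65.727 + √(4320 + 306298))/13.87 = (65.727 + 557.33)/13.87 = 44.923 mm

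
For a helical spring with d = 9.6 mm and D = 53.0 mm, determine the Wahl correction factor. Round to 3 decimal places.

1.277

C = D/d = 53.0/9.6 = 5.5208
K_W = (4C−1)/(4C−4) + 0.615/C = 21.083/18.083 + 0.1114 = 1.2773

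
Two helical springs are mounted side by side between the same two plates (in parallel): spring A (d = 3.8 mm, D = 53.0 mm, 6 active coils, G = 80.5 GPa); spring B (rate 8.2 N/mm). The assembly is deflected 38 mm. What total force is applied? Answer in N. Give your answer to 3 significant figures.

k_A = Gd⁴/(8D³N_a) = (80.5×10³)(3.8⁴)/(8·53.0³·6) = 2.3489 N/mm
Parallel: k_eq = 2.3489 + 8.2 = 10.549 N/mm
F = k_eq·δ = 10.549·38 = 400.86 N

401 N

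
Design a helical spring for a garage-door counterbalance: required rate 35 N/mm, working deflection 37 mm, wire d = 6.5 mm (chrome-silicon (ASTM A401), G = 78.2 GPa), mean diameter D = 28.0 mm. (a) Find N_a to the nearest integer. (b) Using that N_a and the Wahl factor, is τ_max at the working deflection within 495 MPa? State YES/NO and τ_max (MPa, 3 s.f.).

N_a = Gd⁴/(8D³k) = (78.2×10³)(6.5⁴)/(8·28.0³·35) = 22.71 → N_a = 23
Actual rate k = Gd⁴/(8D³·23) = 34.56 N/mm
Working load F = kδ = 34.56·37 = 1278.7 N
C = 28.0/6.5 = 4.3077; K_W = (4C−1)/(4C−4)+0.615/C = 1.3695
τ_max = K_W·8FD/(πd³) = 1.3695·331.99 = 454.67 MPa
τ_max ≤ 495 MPa → acceptable

(a) 23 coils; (b) YES, τ_max = 455 MPa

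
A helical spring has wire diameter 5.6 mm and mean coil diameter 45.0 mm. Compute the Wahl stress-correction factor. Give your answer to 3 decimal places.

1.183

C = D/d = 45.0/5.6 = 8.0357
K_W = (4C−1)/(4C−4) + 0.615/C = 31.143/28.143 + 0.0765 = 1.1831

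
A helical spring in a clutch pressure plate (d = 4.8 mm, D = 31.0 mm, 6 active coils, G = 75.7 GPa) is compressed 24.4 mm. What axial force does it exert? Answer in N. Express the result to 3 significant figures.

k = Gd⁴/(8D³N_a) = (75.7×10³)(4.8⁴)/(8·31.0³·6) = 28.102 N/mm
F = k·δ = 28.102 × 24.4 = 685.68 N

686 N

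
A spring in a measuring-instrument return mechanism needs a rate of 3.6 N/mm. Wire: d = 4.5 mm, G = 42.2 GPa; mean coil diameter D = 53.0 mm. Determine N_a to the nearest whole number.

N_a = Gd⁴/(8D³k) = (42.2×10³ × 4.5⁴)/(8 × 53.0³ × 3.6)
    = 1.73046e+07 / 4.28766e+06 = 4.036 → 4 coils

4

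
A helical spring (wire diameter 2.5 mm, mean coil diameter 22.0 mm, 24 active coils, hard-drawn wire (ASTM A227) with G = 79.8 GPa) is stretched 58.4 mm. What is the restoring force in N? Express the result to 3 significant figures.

89.0 N

k = Gd⁴/(8D³N_a) = (79.8×10³)(2.5⁴)/(8·22.0³·24) = 1.5247 N/mm
F = k·δ = 1.5247 × 58.4 = 89.044 N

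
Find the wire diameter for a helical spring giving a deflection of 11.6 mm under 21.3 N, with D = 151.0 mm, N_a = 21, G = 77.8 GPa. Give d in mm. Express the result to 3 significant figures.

10.8 mm

Required rate k = F/δ = 21.3/11.6 = 1.8362 N/mm
d = (8D³N_a·k / G)^(1/4) = (8·151.0³·21·1.8362 / (77.8×10³))^0.25
  = (13652)^0.25 = 10.8092 mm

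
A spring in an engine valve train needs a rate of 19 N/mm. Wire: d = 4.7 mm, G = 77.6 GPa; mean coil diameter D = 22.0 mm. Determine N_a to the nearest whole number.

N_a = Gd⁴/(8D³k) = (77.6×10³ × 4.7⁴)/(8 × 22.0³ × 19)
    = 3.78663e+07 / 1.6185e+06 = 23.4 → 23 coils

23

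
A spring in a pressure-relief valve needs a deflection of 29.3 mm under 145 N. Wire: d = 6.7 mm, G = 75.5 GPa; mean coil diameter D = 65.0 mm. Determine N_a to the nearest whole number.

14

Required rate k = F/δ = 145/29.3 = 4.9488 N/mm
N_a = Gd⁴/(8D³k) = (75.5×10³ × 6.7⁴)/(8 × 65.0³ × 4.9488)
    = 1.52141e+08 / 1.08725e+07 = 13.99 → 14 coils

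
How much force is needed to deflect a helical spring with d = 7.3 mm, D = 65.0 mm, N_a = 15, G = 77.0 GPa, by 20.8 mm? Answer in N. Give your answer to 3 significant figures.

k = Gd⁴/(8D³N_a) = (77.0×10³)(7.3⁴)/(8·65.0³·15) = 6.6353 N/mm
F = k·δ = 6.6353 × 20.8 = 138.01 N

138 N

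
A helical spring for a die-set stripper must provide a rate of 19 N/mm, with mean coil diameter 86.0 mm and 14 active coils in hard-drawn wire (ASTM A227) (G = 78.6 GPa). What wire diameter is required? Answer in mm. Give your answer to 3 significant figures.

d = (8D³N_a·k / G)^(1/4) = (8·86.0³·14·19 / (78.6×10³))^0.25
  = (17220)^0.25 = 11.4554 mm

11.5 mm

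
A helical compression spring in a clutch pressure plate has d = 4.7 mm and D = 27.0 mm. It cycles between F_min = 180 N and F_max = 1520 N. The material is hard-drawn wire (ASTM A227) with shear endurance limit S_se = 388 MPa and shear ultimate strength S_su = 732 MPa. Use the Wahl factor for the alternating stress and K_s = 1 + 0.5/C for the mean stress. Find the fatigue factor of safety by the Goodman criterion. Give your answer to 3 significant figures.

0.438

C = D/d = 27.0/4.7 = 5.7447; K_W = (4C−1)/(4C−4)+0.615/C = 1.2651; K_s = 1+0.5/C = 1.0870
F_a = (F_max−F_min)/2 = 670 N; F_m = (F_max+F_min)/2 = 850 N
τ_a = K_W·8F_aD/(πd³) = 1.2651 × 443.7 = 561.33 MPa
τ_m = K_s·8F_mD/(πd³) = 1.0870 × 562.9 = 611.89 MPa
Goodman: 1/n_f = τ_a/S_se + τ_m/S_su = 561.33/388 + 611.89/732 = 1.44673 + 0.83592 = 2.2826
n_f = 1/2.2826 = 0.4381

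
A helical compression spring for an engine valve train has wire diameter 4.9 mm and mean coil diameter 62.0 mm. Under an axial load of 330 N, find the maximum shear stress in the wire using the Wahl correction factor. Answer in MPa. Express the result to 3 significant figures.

Spring index C = D/d = 62.0/4.9 = 12.6531
K_W = (4C−1)/(4C−4) + 0.615/C = 49.612/46.612 + 0.0486 = 1.1130
τ₀ = 8FD/(πd³) = 8·330·62.0/(π·4.9³) = 163680/369.61 = 442.85 MPa
τ_max = K·τ₀ = 1.1130 × 442.85 = 492.88 MPa

493 MPa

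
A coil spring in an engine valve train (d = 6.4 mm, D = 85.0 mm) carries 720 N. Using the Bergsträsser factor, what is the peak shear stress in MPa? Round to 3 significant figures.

Spring index C = D/d = 85.0/6.4 = 13.2812
K_B = (4C+2)/(4C−3) = 55.125/50.125 = 1.0998
τ₀ = 8FD/(πd³) = 8·720·85.0/(π·6.4³) = 489600/823.55 = 594.5 MPa
τ_max = K·τ₀ = 1.0998 × 594.5 = 653.8 MPa

654 MPa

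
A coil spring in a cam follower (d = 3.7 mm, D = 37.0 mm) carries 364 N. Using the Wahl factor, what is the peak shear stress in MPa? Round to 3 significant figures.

775 MPa

Spring index C = D/d = 37.0/3.7 = 10.0000
K_W = (4C−1)/(4C−4) + 0.615/C = 39.000/36.000 + 0.0615 = 1.1448
τ₀ = 8FD/(πd³) = 8·364·37.0/(π·3.7³) = 107744/159.13 = 677.08 MPa
τ_max = K·τ₀ = 1.1448 × 677.08 = 775.14 MPa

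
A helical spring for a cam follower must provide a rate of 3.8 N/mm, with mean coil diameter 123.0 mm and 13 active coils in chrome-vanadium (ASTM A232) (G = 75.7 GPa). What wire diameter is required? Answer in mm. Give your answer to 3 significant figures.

d = (8D³N_a·k / G)^(1/4) = (8·123.0³·13·3.8 / (75.7×10³))^0.25
  = (9714.9)^0.25 = 9.9279 mm

9.93 mm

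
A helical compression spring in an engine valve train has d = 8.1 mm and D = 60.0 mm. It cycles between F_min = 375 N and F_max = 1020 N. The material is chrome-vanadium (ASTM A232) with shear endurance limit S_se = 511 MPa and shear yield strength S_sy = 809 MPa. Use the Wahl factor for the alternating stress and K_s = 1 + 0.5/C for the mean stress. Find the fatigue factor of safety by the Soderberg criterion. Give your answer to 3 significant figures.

2.07

C = D/d = 60.0/8.1 = 7.4074; K_W = (4C−1)/(4C−4)+0.615/C = 1.2001; K_s = 1+0.5/C = 1.0675
F_a = (F_max−F_min)/2 = 322.5 N; F_m = (F_max+F_min)/2 = 697.5 N
τ_a = K_W·8F_aD/(πd³) = 1.2001 × 92.718 = 111.27 MPa
τ_m = K_s·8F_mD/(πd³) = 1.0675 × 200.53 = 214.07 MPa
Soderberg: 1/n_f = τ_a/S_se + τ_m/S_sy = 111.27/511 + 214.07/809 = 0.21775 + 0.26461 = 0.48235
n_f = 1/0.48235 = 2.073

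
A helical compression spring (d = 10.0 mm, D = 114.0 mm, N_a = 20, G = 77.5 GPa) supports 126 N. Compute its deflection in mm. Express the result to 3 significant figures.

38.5 mm

k = Gd⁴/(8D³N_a) = (77.5×10³)(10.0⁴)/(8·114.0³·20) = 3.2694 N/mm
δ = F/k = 126 / 3.2694 = 38.539 mm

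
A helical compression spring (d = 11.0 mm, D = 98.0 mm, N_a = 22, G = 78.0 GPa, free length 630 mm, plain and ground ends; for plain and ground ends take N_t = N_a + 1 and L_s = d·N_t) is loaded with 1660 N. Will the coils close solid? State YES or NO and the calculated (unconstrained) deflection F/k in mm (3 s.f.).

k = Gd⁴/(8D³N_a) = (78.0×10³)(11.0⁴)/(8·98.0³·22) = 6.8941 N/mm
N_t = 23; L_s = 11.0·23 = 253 mm; δ_solid = L₀ − L_s = 630 − 253 = 377 mm
δ = F/k = 1660/6.8941 = 240.79 mm
δ < δ_solid → spring does not go solid

NO, δ = 241 mm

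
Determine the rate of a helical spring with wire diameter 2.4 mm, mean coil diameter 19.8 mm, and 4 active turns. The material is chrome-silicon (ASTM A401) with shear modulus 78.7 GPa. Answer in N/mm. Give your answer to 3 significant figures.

k = Gd⁴/(8D³N_a) = (78.7×10³ × 2.4⁴) / (8 × 19.8³ × 4)
  = 2.61108e+06 / 248397 = 10.512 N/mm

10.5 N/mm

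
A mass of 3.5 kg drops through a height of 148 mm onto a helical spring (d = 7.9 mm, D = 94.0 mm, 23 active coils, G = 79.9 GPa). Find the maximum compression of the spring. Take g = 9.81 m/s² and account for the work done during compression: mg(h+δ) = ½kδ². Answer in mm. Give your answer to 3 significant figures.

89.5 mm

k = Gd⁴/(8D³N_a) = (79.9×10³)(7.9⁴)/(8·94.0³·23) = 2.0364 N/mm
W = mg = 3.5 × 9.81 = 34.335 N
½kδ² − Wδ − Wh = 0 → δ = (W + √(W² + 2kWh))/k
δ = (34.335 + √(1178.9 + 20695.8))/2.0364 = (34.335 + 147.9)/2.0364 = 89.491 mm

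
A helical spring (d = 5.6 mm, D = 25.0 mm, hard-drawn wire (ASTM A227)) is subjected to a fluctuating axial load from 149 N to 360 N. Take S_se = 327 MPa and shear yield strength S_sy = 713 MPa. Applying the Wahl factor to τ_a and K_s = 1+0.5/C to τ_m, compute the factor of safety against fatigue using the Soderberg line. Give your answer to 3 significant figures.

3.31

C = D/d = 25.0/5.6 = 4.4643; K_W = (4C−1)/(4C−4)+0.615/C = 1.3543; K_s = 1+0.5/C = 1.1120
F_a = (F_max−F_min)/2 = 105.5 N; F_m = (F_max+F_min)/2 = 254.5 N
τ_a = K_W·8F_aD/(πd³) = 1.3543 × 38.244 = 51.793 MPa
τ_m = K_s·8F_mD/(πd³) = 1.1120 × 92.258 = 102.59 MPa
Soderberg: 1/n_f = τ_a/S_se + τ_m/S_sy = 51.793/327 + 102.59/713 = 0.15839 + 0.14389 = 0.30227
n_f = 1/0.30227 = 3.308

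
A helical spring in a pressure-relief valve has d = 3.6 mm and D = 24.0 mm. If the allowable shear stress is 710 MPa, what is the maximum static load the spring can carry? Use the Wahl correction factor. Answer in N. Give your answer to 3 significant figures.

443 N

C = D/d = 24.0/3.6 = 6.6667
K_W = (4C−1)/(4C−4) + 0.615/C = 25.667/22.667 + 0.0923 = 1.2246
τ_max = K·8FD/(πd³) → F_max = τ_allow·πd³/(8DK)
F_max = 710·π·3.6³/(8·24.0·1.2246) = 1.0407e+05/235.12 = 442.61 N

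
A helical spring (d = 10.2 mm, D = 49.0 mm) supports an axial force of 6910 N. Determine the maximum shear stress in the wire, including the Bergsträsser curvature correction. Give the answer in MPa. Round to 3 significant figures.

Spring index C = D/d = 49.0/10.2 = 4.8039
K_B = (4C+2)/(4C−3) = 21.216/16.216 = 1.3083
τ₀ = 8FD/(πd³) = 8·6910·49.0/(π·10.2³) = 2.70872e+06/3333.9 = 812.48 MPa
τ_max = K·τ₀ = 1.3083 × 812.48 = 1063 MPa

1060 MPa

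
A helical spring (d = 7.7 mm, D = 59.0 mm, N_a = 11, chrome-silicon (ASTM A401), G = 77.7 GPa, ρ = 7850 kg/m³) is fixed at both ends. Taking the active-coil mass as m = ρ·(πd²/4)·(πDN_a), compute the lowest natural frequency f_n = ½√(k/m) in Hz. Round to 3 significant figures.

k = Gd⁴/(8D³N_a) = (77.7×10³)(7.7⁴)/(8·59.0³·11) = 15.113 N/mm = 15113 N/m
Wire length L = πDN_a = π·59.0·11 = 2038.9 mm
m = ρ·(πd²/4)·L = 7850 × 46.566×10⁻⁶ m² × 2.0389 m = 0.74531 kg
f_n = ½√(k/m) = 0.5·√(15113/0.74531) = 0.5·√(20277) = 71.199 Hz

71.2 Hz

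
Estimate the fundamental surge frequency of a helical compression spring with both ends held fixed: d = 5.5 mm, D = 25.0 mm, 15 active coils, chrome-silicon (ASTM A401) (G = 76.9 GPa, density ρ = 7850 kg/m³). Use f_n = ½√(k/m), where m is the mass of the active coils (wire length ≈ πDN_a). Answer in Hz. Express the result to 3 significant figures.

207 Hz

k = Gd⁴/(8D³N_a) = (76.9×10³)(5.5⁴)/(8·25.0³·15) = 37.53 N/mm = 37530 N/m
Wire length L = πDN_a = π·25.0·15 = 1178.1 mm
m = ρ·(πd²/4)·L = 7850 × 23.758×10⁻⁶ m² × 1.1781 m = 0.21972 kg
f_n = ½√(k/m) = 0.5·√(37530/0.21972) = 0.5·√(1.7081e+05) = 206.64 Hz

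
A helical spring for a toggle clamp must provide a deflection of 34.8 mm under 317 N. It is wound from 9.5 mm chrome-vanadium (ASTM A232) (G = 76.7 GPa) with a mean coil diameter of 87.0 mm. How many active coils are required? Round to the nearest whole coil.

Required rate k = F/δ = 317/34.8 = 9.1092 N/mm
N_a = Gd⁴/(8D³k) = (76.7×10³ × 9.5⁴)/(8 × 87.0³ × 9.1092)
    = 6.24726e+08 / 4.79875e+07 = 13.02 → 13 coils

13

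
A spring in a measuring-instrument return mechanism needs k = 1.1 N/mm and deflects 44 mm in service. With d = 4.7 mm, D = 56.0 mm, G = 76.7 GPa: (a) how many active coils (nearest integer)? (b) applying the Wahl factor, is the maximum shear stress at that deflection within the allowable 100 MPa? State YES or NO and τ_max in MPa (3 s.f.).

N_a = Gd⁴/(8D³k) = (76.7×10³)(4.7⁴)/(8·56.0³·1.1) = 24.22 → N_a = 24
Actual rate k = Gd⁴/(8D³·24) = 1.11 N/mm
Working load F = kδ = 1.11·44 = 48.84 N
C = 56.0/4.7 = 11.9149; K_W = (4C−1)/(4C−4)+0.615/C = 1.1203
τ_max = K_W·8FD/(πd³) = 1.1203·67.082 = 75.154 MPa
τ_max ≤ 100 MPa → acceptable

(a) 24 coils; (b) YES, τ_max = 75.2 MPa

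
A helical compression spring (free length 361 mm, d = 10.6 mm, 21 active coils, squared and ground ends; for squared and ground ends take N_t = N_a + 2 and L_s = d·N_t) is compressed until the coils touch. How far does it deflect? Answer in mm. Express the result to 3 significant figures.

117 mm

N_t = 23; L_s = 10.6·23 = 243.8 mm
δ_solid = L₀ − L_s = 361 − 243.8 = 117.2 mm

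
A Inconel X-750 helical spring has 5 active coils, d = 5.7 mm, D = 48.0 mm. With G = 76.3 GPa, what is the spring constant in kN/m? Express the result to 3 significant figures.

k = Gd⁴/(8D³N_a) = (76.3×10³ × 5.7⁴) / (8 × 48.0³ × 5)
  = 8.05423e+07 / 4.42368e+06 = 18.207 N/mm

18.2 kN/m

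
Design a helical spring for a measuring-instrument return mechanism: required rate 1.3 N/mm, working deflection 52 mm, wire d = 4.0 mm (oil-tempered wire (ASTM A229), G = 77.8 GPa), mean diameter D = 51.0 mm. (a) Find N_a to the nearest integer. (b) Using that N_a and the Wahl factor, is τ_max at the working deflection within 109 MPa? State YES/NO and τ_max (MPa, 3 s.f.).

N_a = Gd⁴/(8D³k) = (77.8×10³)(4.0⁴)/(8·51.0³·1.3) = 14.44 → N_a = 14
Actual rate k = Gd⁴/(8D³·14) = 1.3406 N/mm
Working load F = kδ = 1.3406·52 = 69.71 N
C = 51.0/4.0 = 12.7500; K_W = (4C−1)/(4C−4)+0.615/C = 1.1121
τ_max = K_W·8FD/(πd³) = 1.1121·141.46 = 157.31 MPa
τ_max > 109 MPa → exceeds allowable

(a) 14 coils; (b) NO, τ_max = 157 MPa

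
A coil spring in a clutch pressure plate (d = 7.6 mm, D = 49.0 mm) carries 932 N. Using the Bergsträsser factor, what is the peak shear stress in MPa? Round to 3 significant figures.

Spring index C = D/d = 49.0/7.6 = 6.4474
K_B = (4C+2)/(4C−3) = 27.789/22.789 = 1.2194
τ₀ = 8FD/(πd³) = 8·932·49.0/(π·7.6³) = 365344/1379.1 = 264.92 MPa
τ_max = K·τ₀ = 1.2194 × 264.92 = 323.04 MPa

323 MPa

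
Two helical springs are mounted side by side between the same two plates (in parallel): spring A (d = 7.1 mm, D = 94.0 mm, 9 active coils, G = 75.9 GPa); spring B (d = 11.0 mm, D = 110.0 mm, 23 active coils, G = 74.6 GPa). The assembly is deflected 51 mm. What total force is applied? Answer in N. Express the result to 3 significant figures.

392 N

k_A = Gd⁴/(8D³N_a) = (75.9×10³)(7.1⁴)/(8·94.0³·9) = 3.2252 N/mm
k_B = Gd⁴/(8D³N_a) = (74.6×10³)(11.0⁴)/(8·110.0³·23) = 4.4598 N/mm
Parallel: k_eq = 3.2252 + 4.4598 = 7.685 N/mm
F = k_eq·δ = 7.685·51 = 391.94 N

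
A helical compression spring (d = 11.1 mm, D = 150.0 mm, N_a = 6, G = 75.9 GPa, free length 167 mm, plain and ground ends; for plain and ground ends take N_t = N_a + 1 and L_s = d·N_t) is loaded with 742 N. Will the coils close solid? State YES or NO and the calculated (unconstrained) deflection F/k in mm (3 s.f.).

k = Gd⁴/(8D³N_a) = (75.9×10³)(11.1⁴)/(8·150.0³·6) = 7.1124 N/mm
N_t = 7; L_s = 11.1·7 = 77.7 mm; δ_solid = L₀ − L_s = 167 − 77.7 = 89.3 mm
δ = F/k = 742/7.1124 = 104.32 mm
δ ≥ δ_solid → spring goes solid

YES, δ = 104 mm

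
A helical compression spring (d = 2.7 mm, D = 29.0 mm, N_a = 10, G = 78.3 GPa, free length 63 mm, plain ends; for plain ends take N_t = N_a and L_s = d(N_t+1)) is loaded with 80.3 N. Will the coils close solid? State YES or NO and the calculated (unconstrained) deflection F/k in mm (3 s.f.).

k = Gd⁴/(8D³N_a) = (78.3×10³)(2.7⁴)/(8·29.0³·10) = 2.1327 N/mm
N_t = 10; L_s = 2.7·11 = 29.7 mm; δ_solid = L₀ − L_s = 63 − 29.7 = 33.3 mm
δ = F/k = 80.3/2.1327 = 37.652 mm
δ ≥ δ_solid → spring goes solid

YES, δ = 37.7 mm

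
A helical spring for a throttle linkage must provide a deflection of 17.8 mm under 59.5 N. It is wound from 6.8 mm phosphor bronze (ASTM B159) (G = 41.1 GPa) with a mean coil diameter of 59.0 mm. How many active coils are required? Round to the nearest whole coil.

16

Required rate k = F/δ = 59.5/17.8 = 3.3427 N/mm
N_a = Gd⁴/(8D³k) = (41.1×10³ × 6.8⁴)/(8 × 59.0³ × 3.3427)
    = 8.78775e+07 / 5.49216e+06 = 16 → 16 coils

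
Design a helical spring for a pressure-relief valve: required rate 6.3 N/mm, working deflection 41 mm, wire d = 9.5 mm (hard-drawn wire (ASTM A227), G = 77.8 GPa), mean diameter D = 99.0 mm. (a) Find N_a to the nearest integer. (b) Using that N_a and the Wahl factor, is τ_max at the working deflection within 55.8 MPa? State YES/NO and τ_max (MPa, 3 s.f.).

N_a = Gd⁴/(8D³k) = (77.8×10³)(9.5⁴)/(8·99.0³·6.3) = 12.96 → N_a = 13
Actual rate k = Gd⁴/(8D³·13) = 6.2796 N/mm
Working load F = kδ = 6.2796·41 = 257.47 N
C = 99.0/9.5 = 10.4211; K_W = (4C−1)/(4C−4)+0.615/C = 1.1386
τ_max = K_W·8FD/(πd³) = 1.1386·75.705 = 86.199 MPa
τ_max > 55.8 MPa → exceeds allowable

(a) 13 coils; (b) NO, τ_max = 86.2 MPa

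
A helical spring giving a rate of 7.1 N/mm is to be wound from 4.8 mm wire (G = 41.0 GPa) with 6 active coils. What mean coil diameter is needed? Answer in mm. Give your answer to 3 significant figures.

D = (Gd⁴/(8N_a·k))^(1/3) = (41.0×10³·4.8⁴/(8·6·7.1))^(1/3)
  = (63863)^(1/3) = 39.9714 mm

40.0 mm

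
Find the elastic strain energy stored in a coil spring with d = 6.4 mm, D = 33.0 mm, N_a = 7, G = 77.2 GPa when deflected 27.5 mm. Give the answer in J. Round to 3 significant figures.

24.3 J

k = Gd⁴/(8D³N_a) = (77.2×10³)(6.4⁴)/(8·33.0³·7) = 64.359 N/mm
U = ½kδ² = 0.5 × 64.359 × 27.5² = 24336 N·mm = 24.336 J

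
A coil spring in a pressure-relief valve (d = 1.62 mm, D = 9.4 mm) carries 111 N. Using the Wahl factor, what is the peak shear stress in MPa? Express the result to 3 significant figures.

Spring index C = D/d = 9.4/1.62 = 5.8025
K_W = (4C−1)/(4C−4) + 0.615/C = 22.210/19.210 + 0.1060 = 1.2622
τ₀ = 8FD/(πd³) = 8·111·9.4/(π·1.62³) = 8347.2/13.357 = 624.95 MPa
τ_max = K·τ₀ = 1.2622 × 624.95 = 788.79 MPa

789 MPa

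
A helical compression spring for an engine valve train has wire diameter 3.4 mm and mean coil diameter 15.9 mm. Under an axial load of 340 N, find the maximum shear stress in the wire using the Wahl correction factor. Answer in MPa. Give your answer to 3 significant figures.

468 MPa

Spring index C = D/d = 15.9/3.4 = 4.6765
K_W = (4C−1)/(4C−4) + 0.615/C = 17.706/14.706 + 0.1315 = 1.3355
τ₀ = 8FD/(πd³) = 8·340·15.9/(π·3.4³) = 43248/123.48 = 350.25 MPa
τ_max = K·τ₀ = 1.3355 × 350.25 = 467.76 MPa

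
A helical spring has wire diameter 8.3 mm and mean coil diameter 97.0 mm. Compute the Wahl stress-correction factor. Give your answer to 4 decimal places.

1.1228

C = D/d = 97.0/8.3 = 11.6867
K_W = (4C−1)/(4C−4) + 0.615/C = 45.747/42.747 + 0.0526 = 1.1228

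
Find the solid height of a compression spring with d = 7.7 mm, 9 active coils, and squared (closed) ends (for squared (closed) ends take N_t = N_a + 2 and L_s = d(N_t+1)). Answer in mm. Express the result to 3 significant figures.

92.4 mm

squared (closed) ends: N_t = N_a + 2 = 9 + 2 = 11
L_s = d·(N_t+1) = 7.7 × 12 = 92.4 mm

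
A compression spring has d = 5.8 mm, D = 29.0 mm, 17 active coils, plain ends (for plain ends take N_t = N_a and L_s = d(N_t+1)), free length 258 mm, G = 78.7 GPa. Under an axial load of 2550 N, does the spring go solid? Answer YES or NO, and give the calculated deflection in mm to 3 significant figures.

NO, δ = 95.0 mm

k = Gd⁴/(8D³N_a) = (78.7×10³)(5.8⁴)/(8·29.0³·17) = 26.851 N/mm
N_t = 17; L_s = 5.8·18 = 104.4 mm; δ_solid = L₀ − L_s = 258 − 104.4 = 153.6 mm
δ = F/k = 2550/26.851 = 94.97 mm
δ < δ_solid → spring does not go solid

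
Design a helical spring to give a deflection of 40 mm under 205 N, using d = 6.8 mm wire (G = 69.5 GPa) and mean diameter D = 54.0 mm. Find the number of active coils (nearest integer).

Required rate k = F/δ = 205/40 = 5.125 N/mm
N_a = Gd⁴/(8D³k) = (69.5×10³ × 6.8⁴)/(8 × 54.0³ × 5.125)
    = 1.48601e+08 / 6.45602e+06 = 23.02 → 23 coils

23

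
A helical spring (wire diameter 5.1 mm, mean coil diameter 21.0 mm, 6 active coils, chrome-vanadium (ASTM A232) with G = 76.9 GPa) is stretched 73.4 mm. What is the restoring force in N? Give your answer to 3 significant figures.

k = Gd⁴/(8D³N_a) = (76.9×10³)(5.1⁴)/(8·21.0³·6) = 117.03 N/mm
F = k·δ = 117.03 × 73.4 = 8590.2 N

8590 N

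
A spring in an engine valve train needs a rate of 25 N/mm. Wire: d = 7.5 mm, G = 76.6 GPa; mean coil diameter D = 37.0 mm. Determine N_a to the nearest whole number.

N_a = Gd⁴/(8D³k) = (76.6×10³ × 7.5⁴)/(8 × 37.0³ × 25)
    = 2.42367e+08 / 1.01306e+07 = 23.92 → 24 coils

24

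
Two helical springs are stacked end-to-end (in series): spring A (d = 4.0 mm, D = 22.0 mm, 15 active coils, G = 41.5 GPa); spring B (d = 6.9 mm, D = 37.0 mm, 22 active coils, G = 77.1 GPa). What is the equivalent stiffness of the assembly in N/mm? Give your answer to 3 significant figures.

k_A = Gd⁴/(8D³N_a) = (41.5×10³)(4.0⁴)/(8·22.0³·15) = 8.3146 N/mm
k_B = Gd⁴/(8D³N_a) = (77.1×10³)(6.9⁴)/(8·37.0³·22) = 19.603 N/mm
Series: 1/k_eq = 1/8.3146 + 1/19.603 = 0.17128; k_eq = 5.8383 N/mm

5.84 N/mm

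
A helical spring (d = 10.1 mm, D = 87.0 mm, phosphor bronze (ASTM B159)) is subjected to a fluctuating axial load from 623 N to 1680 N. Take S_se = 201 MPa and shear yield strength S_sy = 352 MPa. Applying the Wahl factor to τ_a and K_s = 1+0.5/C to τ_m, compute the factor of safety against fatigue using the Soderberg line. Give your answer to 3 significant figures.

0.711

C = D/d = 87.0/10.1 = 8.6139; K_W = (4C−1)/(4C−4)+0.615/C = 1.1699; K_s = 1+0.5/C = 1.0580
F_a = (F_max−F_min)/2 = 528.5 N; F_m = (F_max+F_min)/2 = 1151.5 N
τ_a = K_W·8F_aD/(πd³) = 1.1699 × 113.64 = 132.95 MPa
τ_m = K_s·8F_mD/(πd³) = 1.0580 × 247.6 = 261.98 MPa
Soderberg: 1/n_f = τ_a/S_se + τ_m/S_sy = 132.95/201 + 261.98/352 = 0.66144 + 0.74425 = 1.4057
n_f = 1/1.4057 = 0.7114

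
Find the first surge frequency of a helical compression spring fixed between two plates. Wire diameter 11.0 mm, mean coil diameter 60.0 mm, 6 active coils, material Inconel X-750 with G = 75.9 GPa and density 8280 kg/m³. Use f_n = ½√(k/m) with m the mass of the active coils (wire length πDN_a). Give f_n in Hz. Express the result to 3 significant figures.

k = Gd⁴/(8D³N_a) = (75.9×10³)(11.0⁴)/(8·60.0³·6) = 107.18 N/mm = 1.0718e+05 N/m
Wire length L = πDN_a = π·60.0·6 = 1131 mm
m = ρ·(πd²/4)·L = 8280 × 95.033×10⁻⁶ m² × 1.131 m = 0.88993 kg
f_n = ½√(k/m) = 0.5·√(1.0718e+05/0.88993) = 0.5·√(1.2044e+05) = 173.52 Hz

174 Hz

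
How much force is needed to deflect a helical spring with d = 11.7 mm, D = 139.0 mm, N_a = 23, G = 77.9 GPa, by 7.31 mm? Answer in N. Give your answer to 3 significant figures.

k = Gd⁴/(8D³N_a) = (77.9×10³)(11.7⁴)/(8·139.0³·23) = 2.9541 N/mm
F = k·δ = 2.9541 × 7.31 = 21.594 N

21.6 N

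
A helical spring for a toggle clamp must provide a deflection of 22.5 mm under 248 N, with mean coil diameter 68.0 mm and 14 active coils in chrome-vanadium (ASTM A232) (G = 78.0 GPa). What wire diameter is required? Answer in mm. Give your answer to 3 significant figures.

8.40 mm

Required rate k = F/δ = 248/22.5 = 11.022 N/mm
d = (8D³N_a·k / G)^(1/4) = (8·68.0³·14·11.022 / (78.0×10³))^0.25
  = (4976.4)^0.25 = 8.3990 mm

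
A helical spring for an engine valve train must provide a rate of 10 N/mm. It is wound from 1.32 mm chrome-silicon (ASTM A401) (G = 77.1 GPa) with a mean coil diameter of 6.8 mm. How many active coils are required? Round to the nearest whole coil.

9

N_a = Gd⁴/(8D³k) = (77.1×10³ × 1.32⁴)/(8 × 6.8³ × 10)
    = 234072 / 25154.6 = 9.305 → 9 coils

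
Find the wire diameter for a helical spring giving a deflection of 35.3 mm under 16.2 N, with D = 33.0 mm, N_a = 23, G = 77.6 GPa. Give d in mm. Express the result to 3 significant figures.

2.50 mm

Required rate k = F/δ = 16.2/35.3 = 0.45892 N/mm
d = (8D³N_a·k / G)^(1/4) = (8·33.0³·23·0.45892 / (77.6×10³))^0.25
  = (39.106)^0.25 = 2.5007 mm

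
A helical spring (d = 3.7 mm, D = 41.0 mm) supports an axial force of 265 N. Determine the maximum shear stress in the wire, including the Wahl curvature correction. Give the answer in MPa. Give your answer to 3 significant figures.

617 MPa

Spring index C = D/d = 41.0/3.7 = 11.0811
K_W = (4C−1)/(4C−4) + 0.615/C = 43.324/40.324 + 0.0555 = 1.1299
τ₀ = 8FD/(πd³) = 8·265·41.0/(π·3.7³) = 86920/159.13 = 546.22 MPa
τ_max = K·τ₀ = 1.1299 × 546.22 = 617.17 MPa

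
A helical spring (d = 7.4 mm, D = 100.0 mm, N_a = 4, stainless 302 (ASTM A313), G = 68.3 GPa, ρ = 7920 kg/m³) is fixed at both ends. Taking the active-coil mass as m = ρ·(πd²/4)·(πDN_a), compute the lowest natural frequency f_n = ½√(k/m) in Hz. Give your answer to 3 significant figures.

61.1 Hz

k = Gd⁴/(8D³N_a) = (68.3×10³)(7.4⁴)/(8·100.0³·4) = 6.4003 N/mm = 6400.3 N/m
Wire length L = πDN_a = π·100.0·4 = 1256.6 mm
m = ρ·(πd²/4)·L = 7920 × 43.008×10⁻⁶ m² × 1.2566 m = 0.42804 kg
f_n = ½√(k/m) = 0.5·√(6400.3/0.42804) = 0.5·√(14952) = 61.14 Hz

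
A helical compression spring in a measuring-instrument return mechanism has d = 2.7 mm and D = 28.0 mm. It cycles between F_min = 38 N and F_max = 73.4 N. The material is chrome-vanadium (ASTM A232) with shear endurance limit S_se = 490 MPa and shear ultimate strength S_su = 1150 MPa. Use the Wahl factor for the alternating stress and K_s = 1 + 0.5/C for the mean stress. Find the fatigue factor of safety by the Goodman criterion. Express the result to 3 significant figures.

3.00

C = D/d = 28.0/2.7 = 10.3704; K_W = (4C−1)/(4C−4)+0.615/C = 1.1393; K_s = 1+0.5/C = 1.0482
F_a = (F_max−F_min)/2 = 17.7 N; F_m = (F_max+F_min)/2 = 55.7 N
τ_a = K_W·8F_aD/(πd³) = 1.1393 × 64.118 = 73.052 MPa
τ_m = K_s·8F_mD/(πd³) = 1.0482 × 201.77 = 211.5 MPa
Goodman: 1/n_f = τ_a/S_se + τ_m/S_su = 73.052/490 + 211.5/1150 = 0.14909 + 0.18391 = 0.333
n_f = 1/0.333 = 3.003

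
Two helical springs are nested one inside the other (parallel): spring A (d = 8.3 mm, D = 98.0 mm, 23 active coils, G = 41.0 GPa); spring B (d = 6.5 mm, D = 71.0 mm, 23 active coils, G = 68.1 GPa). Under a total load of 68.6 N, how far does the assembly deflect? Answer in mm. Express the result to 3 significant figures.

23.1 mm

k_A = Gd⁴/(8D³N_a) = (41.0×10³)(8.3⁴)/(8·98.0³·23) = 1.1236 N/mm
k_B = Gd⁴/(8D³N_a) = (68.1×10³)(6.5⁴)/(8·71.0³·23) = 1.8459 N/mm
Parallel: k_eq = 1.1236 + 1.8459 = 2.9695 N/mm
δ = F/k_eq = 68.6/2.9695 = 23.102 mm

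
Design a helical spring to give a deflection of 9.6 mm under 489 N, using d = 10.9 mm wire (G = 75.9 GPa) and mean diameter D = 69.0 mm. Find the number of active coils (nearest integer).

8

Required rate k = F/δ = 489/9.6 = 50.938 N/mm
N_a = Gd⁴/(8D³k) = (75.9×10³ × 10.9⁴)/(8 × 69.0³ × 50.938)
    = 1.07139e+09 / 1.33867e+08 = 8.003 → 8 coils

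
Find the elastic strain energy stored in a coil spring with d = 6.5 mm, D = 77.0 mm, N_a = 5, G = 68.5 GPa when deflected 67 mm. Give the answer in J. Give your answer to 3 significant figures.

15.0 J

k = Gd⁴/(8D³N_a) = (68.5×10³)(6.5⁴)/(8·77.0³·5) = 6.6959 N/mm
U = ½kδ² = 0.5 × 6.6959 × 67² = 15029 N·mm = 15.029 J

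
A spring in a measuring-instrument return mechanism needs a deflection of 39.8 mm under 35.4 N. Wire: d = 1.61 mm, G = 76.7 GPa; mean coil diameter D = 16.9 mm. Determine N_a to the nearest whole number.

Required rate k = F/δ = 35.4/39.8 = 0.88945 N/mm
N_a = Gd⁴/(8D³k) = (76.7×10³ × 1.61⁴)/(8 × 16.9³ × 0.88945)
    = 515346 / 34345.5 = 15 → 15 coils

15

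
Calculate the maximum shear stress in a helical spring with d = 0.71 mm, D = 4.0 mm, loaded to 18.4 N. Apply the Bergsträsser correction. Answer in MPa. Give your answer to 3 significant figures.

Spring index C = D/d = 4.0/0.71 = 5.6338
K_B = (4C+2)/(4C−3) = 24.535/19.535 = 1.2559
τ₀ = 8FD/(πd³) = 8·18.4·4.0/(π·0.71³) = 588.8/1.1244 = 523.65 MPa
τ_max = K·τ₀ = 1.2559 × 523.65 = 657.68 MPa

658 MPa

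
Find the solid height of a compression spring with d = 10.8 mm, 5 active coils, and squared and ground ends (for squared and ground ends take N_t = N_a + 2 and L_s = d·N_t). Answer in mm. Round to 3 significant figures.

75.6 mm

squared and ground ends: N_t = N_a + 2 = 5 + 2 = 7
L_s = d·N_t = 10.8 × 7 = 75.6 mm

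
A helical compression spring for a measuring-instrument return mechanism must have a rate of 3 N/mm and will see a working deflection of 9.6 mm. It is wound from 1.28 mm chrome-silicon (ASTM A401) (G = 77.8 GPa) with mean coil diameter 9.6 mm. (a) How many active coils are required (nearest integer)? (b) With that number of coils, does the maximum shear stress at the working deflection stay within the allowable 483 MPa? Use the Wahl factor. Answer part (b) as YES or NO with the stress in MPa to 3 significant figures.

N_a = Gd⁴/(8D³k) = (77.8×10³)(1.28⁴)/(8·9.6³·3) = 9.835 → N_a = 10
Actual rate k = Gd⁴/(8D³·10) = 2.9506 N/mm
Working load F = kδ = 2.9506·9.6 = 28.326 N
C = 9.6/1.28 = 7.5000; K_W = (4C−1)/(4C−4)+0.615/C = 1.1974
τ_max = K_W·8FD/(πd³) = 1.1974·330.19 = 395.37 MPa
τ_max ≤ 483 MPa → acceptable

(a) 10 coils; (b) YES, τ_max = 395 MPa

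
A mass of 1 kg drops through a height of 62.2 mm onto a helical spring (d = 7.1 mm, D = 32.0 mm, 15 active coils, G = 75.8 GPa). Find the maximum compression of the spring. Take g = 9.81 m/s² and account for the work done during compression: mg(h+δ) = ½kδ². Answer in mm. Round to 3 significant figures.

5.20 mm

k = Gd⁴/(8D³N_a) = (75.8×10³)(7.1⁴)/(8·32.0³·15) = 48.986 N/mm
W = mg = 1 × 9.81 = 9.81 N
½kδ² − Wδ − Wh = 0 → δ = (W + √(W² + 2kWh))/k
δ = (9.81 + √(96.236 + 59780.7))/48.986 = (9.81 + 244.7)/48.986 = 5.1955 mm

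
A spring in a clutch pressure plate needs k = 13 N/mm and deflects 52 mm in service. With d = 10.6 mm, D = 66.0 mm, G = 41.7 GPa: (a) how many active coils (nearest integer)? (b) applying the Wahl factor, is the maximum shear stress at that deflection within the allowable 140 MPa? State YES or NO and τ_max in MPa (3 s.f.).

(a) 18 coils; (b) YES, τ_max = 116 MPa

N_a = Gd⁴/(8D³k) = (41.7×10³)(10.6⁴)/(8·66.0³·13) = 17.61 → N_a = 18
Actual rate k = Gd⁴/(8D³·18) = 12.716 N/mm
Working load F = kδ = 12.716·52 = 661.25 N
C = 66.0/10.6 = 6.2264; K_W = (4C−1)/(4C−4)+0.615/C = 1.2423
τ_max = K_W·8FD/(πd³) = 1.2423·93.311 = 115.92 MPa
τ_max ≤ 140 MPa → acceptable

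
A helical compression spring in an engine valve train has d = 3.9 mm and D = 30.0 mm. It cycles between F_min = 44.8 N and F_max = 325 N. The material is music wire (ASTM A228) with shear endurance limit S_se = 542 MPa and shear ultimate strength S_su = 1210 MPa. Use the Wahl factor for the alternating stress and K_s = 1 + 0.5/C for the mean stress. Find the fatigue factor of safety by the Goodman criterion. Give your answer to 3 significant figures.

C = D/d = 30.0/3.9 = 7.6923; K_W = (4C−1)/(4C−4)+0.615/C = 1.1920; K_s = 1+0.5/C = 1.0650
F_a = (F_max−F_min)/2 = 140.1 N; F_m = (F_max+F_min)/2 = 184.9 N
τ_a = K_W·8F_aD/(πd³) = 1.1920 × 180.43 = 215.07 MPa
τ_m = K_s·8F_mD/(πd³) = 1.0650 × 238.12 = 253.6 MPa
Goodman: 1/n_f = τ_a/S_se + τ_m/S_su = 215.07/542 + 253.6/1210 = 0.39682 + 0.20959 = 0.60641
n_f = 1/0.60641 = 1.649

1.65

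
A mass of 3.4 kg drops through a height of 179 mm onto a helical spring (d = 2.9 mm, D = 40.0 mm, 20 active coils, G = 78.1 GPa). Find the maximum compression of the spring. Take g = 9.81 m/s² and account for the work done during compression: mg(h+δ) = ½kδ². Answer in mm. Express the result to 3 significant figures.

223 mm

k = Gd⁴/(8D³N_a) = (78.1×10³)(2.9⁴)/(8·40.0³·20) = 0.53944 N/mm
W = mg = 3.4 × 9.81 = 33.354 N
½kδ² − Wδ − Wh = 0 → δ = (W + √(W² + 2kWh))/k
δ = (33.354 + √(1112.5 + 6441.31))/0.53944 = (33.354 + 86.913)/0.53944 = 222.95 mm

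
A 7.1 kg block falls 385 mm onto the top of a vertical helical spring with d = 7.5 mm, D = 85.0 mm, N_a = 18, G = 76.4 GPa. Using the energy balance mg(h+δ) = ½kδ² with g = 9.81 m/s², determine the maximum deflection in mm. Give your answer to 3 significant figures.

168 mm

k = Gd⁴/(8D³N_a) = (76.4×10³)(7.5⁴)/(8·85.0³·18) = 2.7335 N/mm
W = mg = 7.1 × 9.81 = 69.651 N
½kδ² − Wδ − Wh = 0 → δ = (W + √(W² + 2kWh))/k
δ = (69.651 + √(4851.3 + 146601))/2.7335 = (69.651 + 389.17)/2.7335 = 167.85 mm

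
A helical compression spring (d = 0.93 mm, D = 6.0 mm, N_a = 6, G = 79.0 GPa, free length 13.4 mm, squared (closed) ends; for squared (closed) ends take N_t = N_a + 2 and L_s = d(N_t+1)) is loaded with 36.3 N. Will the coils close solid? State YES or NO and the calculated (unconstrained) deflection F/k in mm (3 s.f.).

YES, δ = 6.37 mm

k = Gd⁴/(8D³N_a) = (79.0×10³)(0.93⁴)/(8·6.0³·6) = 5.6999 N/mm
N_t = 8; L_s = 0.93·9 = 8.37 mm; δ_solid = L₀ − L_s = 13.4 − 8.37 = 5.03 mm
δ = F/k = 36.3/5.6999 = 6.3686 mm
δ ≥ δ_solid → spring goes solid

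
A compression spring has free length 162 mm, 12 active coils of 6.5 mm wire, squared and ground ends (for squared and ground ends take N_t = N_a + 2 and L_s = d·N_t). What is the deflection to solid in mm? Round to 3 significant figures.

71.0 mm

N_t = 14; L_s = 6.5·14 = 91 mm
δ_solid = L₀ − L_s = 162 − 91 = 71 mm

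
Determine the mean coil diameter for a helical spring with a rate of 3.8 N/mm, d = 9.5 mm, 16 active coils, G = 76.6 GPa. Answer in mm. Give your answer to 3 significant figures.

109 mm

D = (Gd⁴/(8N_a·k))^(1/3) = (76.6×10³·9.5⁴/(8·16·3.8))^(1/3)
  = (1.28271e+06)^(1/3) = 108.6534 mm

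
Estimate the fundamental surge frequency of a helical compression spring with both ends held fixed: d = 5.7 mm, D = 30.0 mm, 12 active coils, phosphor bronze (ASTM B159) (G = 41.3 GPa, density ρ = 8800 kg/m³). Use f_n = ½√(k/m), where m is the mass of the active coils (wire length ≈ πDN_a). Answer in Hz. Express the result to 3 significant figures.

129 Hz

k = Gd⁴/(8D³N_a) = (41.3×10³)(5.7⁴)/(8·30.0³·12) = 16.82 N/mm = 16820 N/m
Wire length L = πDN_a = π·30.0·12 = 1131 mm
m = ρ·(πd²/4)·L = 8800 × 25.518×10⁻⁶ m² × 1.131 m = 0.25397 kg
f_n = ½√(k/m) = 0.5·√(16820/0.25397) = 0.5·√(66228) = 128.67 Hz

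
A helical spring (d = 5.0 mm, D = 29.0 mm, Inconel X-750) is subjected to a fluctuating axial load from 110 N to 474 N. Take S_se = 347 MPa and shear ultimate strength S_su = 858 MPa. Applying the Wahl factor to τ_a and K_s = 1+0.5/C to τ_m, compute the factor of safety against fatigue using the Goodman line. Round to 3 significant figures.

C = D/d = 29.0/5.0 = 5.8000; K_W = (4C−1)/(4C−4)+0.615/C = 1.2623; K_s = 1+0.5/C = 1.0862
F_a = (F_max−F_min)/2 = 182 N; F_m = (F_max+F_min)/2 = 292 N
τ_a = K_W·8F_aD/(πd³) = 1.2623 × 107.52 = 135.72 MPa
τ_m = K_s·8F_mD/(πd³) = 1.0862 × 172.51 = 187.38 MPa
Goodman: 1/n_f = τ_a/S_se + τ_m/S_su = 135.72/347 + 187.38/858 = 0.39114 + 0.21839 = 0.60953
n_f = 1/0.60953 = 1.641

1.64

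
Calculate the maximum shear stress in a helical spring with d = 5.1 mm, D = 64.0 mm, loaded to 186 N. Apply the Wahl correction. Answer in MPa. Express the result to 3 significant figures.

Spring index C = D/d = 64.0/5.1 = 12.5490
K_W = (4C−1)/(4C−4) + 0.615/C = 49.196/46.196 + 0.0490 = 1.1139
τ₀ = 8FD/(πd³) = 8·186·64.0/(π·5.1³) = 95232/416.74 = 228.52 MPa
τ_max = K·τ₀ = 1.1139 × 228.52 = 254.56 MPa

255 MPa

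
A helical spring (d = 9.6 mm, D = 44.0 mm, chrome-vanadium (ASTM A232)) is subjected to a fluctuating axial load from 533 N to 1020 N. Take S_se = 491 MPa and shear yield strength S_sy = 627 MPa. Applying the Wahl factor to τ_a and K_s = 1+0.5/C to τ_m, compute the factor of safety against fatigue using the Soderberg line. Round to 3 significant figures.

C = D/d = 44.0/9.6 = 4.5833; K_W = (4C−1)/(4C−4)+0.615/C = 1.3435; K_s = 1+0.5/C = 1.1091
F_a = (F_max−F_min)/2 = 243.5 N; F_m = (F_max+F_min)/2 = 776.5 N
τ_a = K_W·8F_aD/(πd³) = 1.3435 × 30.837 = 41.43 MPa
τ_m = K_s·8F_mD/(πd³) = 1.1091 × 98.338 = 109.07 MPa
Soderberg: 1/n_f = τ_a/S_se + τ_m/S_sy = 41.43/491 + 109.07/627 = 0.08438 + 0.17395 = 0.25833
n_f = 1/0.25833 = 3.871

3.87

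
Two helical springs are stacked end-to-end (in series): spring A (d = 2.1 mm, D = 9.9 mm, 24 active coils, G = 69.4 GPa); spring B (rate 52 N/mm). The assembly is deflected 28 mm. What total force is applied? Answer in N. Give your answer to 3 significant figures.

178 N

k_A = Gd⁴/(8D³N_a) = (69.4×10³)(2.1⁴)/(8·9.9³·24) = 7.2449 N/mm
Series: 1/k_eq = 1/7.2449 + 1/52 = 0.15726; k_eq = 6.3589 N/mm
F = k_eq·δ = 6.3589·28 = 178.05 N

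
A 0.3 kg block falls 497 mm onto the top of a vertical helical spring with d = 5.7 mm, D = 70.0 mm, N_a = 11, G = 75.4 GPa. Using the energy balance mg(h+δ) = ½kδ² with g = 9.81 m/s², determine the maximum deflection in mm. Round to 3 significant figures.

k = Gd⁴/(8D³N_a) = (75.4×10³)(5.7⁴)/(8·70.0³·11) = 2.6369 N/mm
W = mg = 0.3 × 9.81 = 2.943 N
½kδ² − Wδ − Wh = 0 → δ = (W + √(W² + 2kWh))/k
δ = (2.943 + √(8.6612 + 7713.84))/2.6369 = (2.943 + 87.878)/2.6369 = 34.442 mm

34.4 mm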